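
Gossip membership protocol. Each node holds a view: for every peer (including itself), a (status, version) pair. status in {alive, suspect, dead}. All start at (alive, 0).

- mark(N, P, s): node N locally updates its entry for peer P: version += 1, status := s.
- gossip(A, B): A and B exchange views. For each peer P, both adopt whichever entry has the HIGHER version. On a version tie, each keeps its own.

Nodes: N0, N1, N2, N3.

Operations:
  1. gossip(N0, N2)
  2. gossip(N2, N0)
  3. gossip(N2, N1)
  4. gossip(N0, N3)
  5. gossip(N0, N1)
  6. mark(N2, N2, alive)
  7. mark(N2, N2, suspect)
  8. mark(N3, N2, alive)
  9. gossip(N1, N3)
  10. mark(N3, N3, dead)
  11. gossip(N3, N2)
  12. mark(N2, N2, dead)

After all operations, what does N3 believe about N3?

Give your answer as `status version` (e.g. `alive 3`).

Op 1: gossip N0<->N2 -> N0.N0=(alive,v0) N0.N1=(alive,v0) N0.N2=(alive,v0) N0.N3=(alive,v0) | N2.N0=(alive,v0) N2.N1=(alive,v0) N2.N2=(alive,v0) N2.N3=(alive,v0)
Op 2: gossip N2<->N0 -> N2.N0=(alive,v0) N2.N1=(alive,v0) N2.N2=(alive,v0) N2.N3=(alive,v0) | N0.N0=(alive,v0) N0.N1=(alive,v0) N0.N2=(alive,v0) N0.N3=(alive,v0)
Op 3: gossip N2<->N1 -> N2.N0=(alive,v0) N2.N1=(alive,v0) N2.N2=(alive,v0) N2.N3=(alive,v0) | N1.N0=(alive,v0) N1.N1=(alive,v0) N1.N2=(alive,v0) N1.N3=(alive,v0)
Op 4: gossip N0<->N3 -> N0.N0=(alive,v0) N0.N1=(alive,v0) N0.N2=(alive,v0) N0.N3=(alive,v0) | N3.N0=(alive,v0) N3.N1=(alive,v0) N3.N2=(alive,v0) N3.N3=(alive,v0)
Op 5: gossip N0<->N1 -> N0.N0=(alive,v0) N0.N1=(alive,v0) N0.N2=(alive,v0) N0.N3=(alive,v0) | N1.N0=(alive,v0) N1.N1=(alive,v0) N1.N2=(alive,v0) N1.N3=(alive,v0)
Op 6: N2 marks N2=alive -> (alive,v1)
Op 7: N2 marks N2=suspect -> (suspect,v2)
Op 8: N3 marks N2=alive -> (alive,v1)
Op 9: gossip N1<->N3 -> N1.N0=(alive,v0) N1.N1=(alive,v0) N1.N2=(alive,v1) N1.N3=(alive,v0) | N3.N0=(alive,v0) N3.N1=(alive,v0) N3.N2=(alive,v1) N3.N3=(alive,v0)
Op 10: N3 marks N3=dead -> (dead,v1)
Op 11: gossip N3<->N2 -> N3.N0=(alive,v0) N3.N1=(alive,v0) N3.N2=(suspect,v2) N3.N3=(dead,v1) | N2.N0=(alive,v0) N2.N1=(alive,v0) N2.N2=(suspect,v2) N2.N3=(dead,v1)
Op 12: N2 marks N2=dead -> (dead,v3)

Answer: dead 1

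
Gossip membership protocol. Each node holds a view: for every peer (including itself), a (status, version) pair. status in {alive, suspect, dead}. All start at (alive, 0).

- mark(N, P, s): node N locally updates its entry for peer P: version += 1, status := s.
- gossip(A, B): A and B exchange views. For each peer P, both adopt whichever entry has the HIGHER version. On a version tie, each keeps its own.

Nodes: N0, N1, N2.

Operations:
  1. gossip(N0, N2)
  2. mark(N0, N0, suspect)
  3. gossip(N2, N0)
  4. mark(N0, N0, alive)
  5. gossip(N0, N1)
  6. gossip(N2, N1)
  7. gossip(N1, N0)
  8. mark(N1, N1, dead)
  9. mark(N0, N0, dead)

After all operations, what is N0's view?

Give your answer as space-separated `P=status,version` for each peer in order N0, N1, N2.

Answer: N0=dead,3 N1=alive,0 N2=alive,0

Derivation:
Op 1: gossip N0<->N2 -> N0.N0=(alive,v0) N0.N1=(alive,v0) N0.N2=(alive,v0) | N2.N0=(alive,v0) N2.N1=(alive,v0) N2.N2=(alive,v0)
Op 2: N0 marks N0=suspect -> (suspect,v1)
Op 3: gossip N2<->N0 -> N2.N0=(suspect,v1) N2.N1=(alive,v0) N2.N2=(alive,v0) | N0.N0=(suspect,v1) N0.N1=(alive,v0) N0.N2=(alive,v0)
Op 4: N0 marks N0=alive -> (alive,v2)
Op 5: gossip N0<->N1 -> N0.N0=(alive,v2) N0.N1=(alive,v0) N0.N2=(alive,v0) | N1.N0=(alive,v2) N1.N1=(alive,v0) N1.N2=(alive,v0)
Op 6: gossip N2<->N1 -> N2.N0=(alive,v2) N2.N1=(alive,v0) N2.N2=(alive,v0) | N1.N0=(alive,v2) N1.N1=(alive,v0) N1.N2=(alive,v0)
Op 7: gossip N1<->N0 -> N1.N0=(alive,v2) N1.N1=(alive,v0) N1.N2=(alive,v0) | N0.N0=(alive,v2) N0.N1=(alive,v0) N0.N2=(alive,v0)
Op 8: N1 marks N1=dead -> (dead,v1)
Op 9: N0 marks N0=dead -> (dead,v3)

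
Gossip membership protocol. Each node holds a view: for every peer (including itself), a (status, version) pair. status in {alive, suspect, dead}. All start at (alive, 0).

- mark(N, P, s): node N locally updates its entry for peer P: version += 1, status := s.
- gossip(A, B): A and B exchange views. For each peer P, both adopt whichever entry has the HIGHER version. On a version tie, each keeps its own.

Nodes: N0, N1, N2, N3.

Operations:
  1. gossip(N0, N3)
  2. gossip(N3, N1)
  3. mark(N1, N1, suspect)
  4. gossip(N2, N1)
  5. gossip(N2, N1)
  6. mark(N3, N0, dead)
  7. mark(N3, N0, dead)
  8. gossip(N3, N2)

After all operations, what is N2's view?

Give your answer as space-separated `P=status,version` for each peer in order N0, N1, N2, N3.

Op 1: gossip N0<->N3 -> N0.N0=(alive,v0) N0.N1=(alive,v0) N0.N2=(alive,v0) N0.N3=(alive,v0) | N3.N0=(alive,v0) N3.N1=(alive,v0) N3.N2=(alive,v0) N3.N3=(alive,v0)
Op 2: gossip N3<->N1 -> N3.N0=(alive,v0) N3.N1=(alive,v0) N3.N2=(alive,v0) N3.N3=(alive,v0) | N1.N0=(alive,v0) N1.N1=(alive,v0) N1.N2=(alive,v0) N1.N3=(alive,v0)
Op 3: N1 marks N1=suspect -> (suspect,v1)
Op 4: gossip N2<->N1 -> N2.N0=(alive,v0) N2.N1=(suspect,v1) N2.N2=(alive,v0) N2.N3=(alive,v0) | N1.N0=(alive,v0) N1.N1=(suspect,v1) N1.N2=(alive,v0) N1.N3=(alive,v0)
Op 5: gossip N2<->N1 -> N2.N0=(alive,v0) N2.N1=(suspect,v1) N2.N2=(alive,v0) N2.N3=(alive,v0) | N1.N0=(alive,v0) N1.N1=(suspect,v1) N1.N2=(alive,v0) N1.N3=(alive,v0)
Op 6: N3 marks N0=dead -> (dead,v1)
Op 7: N3 marks N0=dead -> (dead,v2)
Op 8: gossip N3<->N2 -> N3.N0=(dead,v2) N3.N1=(suspect,v1) N3.N2=(alive,v0) N3.N3=(alive,v0) | N2.N0=(dead,v2) N2.N1=(suspect,v1) N2.N2=(alive,v0) N2.N3=(alive,v0)

Answer: N0=dead,2 N1=suspect,1 N2=alive,0 N3=alive,0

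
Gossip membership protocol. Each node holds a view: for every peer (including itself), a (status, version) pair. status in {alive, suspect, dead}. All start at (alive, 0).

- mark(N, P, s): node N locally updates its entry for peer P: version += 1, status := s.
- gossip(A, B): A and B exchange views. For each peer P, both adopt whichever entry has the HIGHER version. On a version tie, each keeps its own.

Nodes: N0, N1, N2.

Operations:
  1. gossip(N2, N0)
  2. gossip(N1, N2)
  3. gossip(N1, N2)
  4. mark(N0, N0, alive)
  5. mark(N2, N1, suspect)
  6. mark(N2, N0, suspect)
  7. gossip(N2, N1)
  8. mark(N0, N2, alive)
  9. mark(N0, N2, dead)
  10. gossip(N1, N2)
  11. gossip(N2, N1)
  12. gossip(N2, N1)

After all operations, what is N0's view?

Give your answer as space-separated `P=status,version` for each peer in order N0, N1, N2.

Answer: N0=alive,1 N1=alive,0 N2=dead,2

Derivation:
Op 1: gossip N2<->N0 -> N2.N0=(alive,v0) N2.N1=(alive,v0) N2.N2=(alive,v0) | N0.N0=(alive,v0) N0.N1=(alive,v0) N0.N2=(alive,v0)
Op 2: gossip N1<->N2 -> N1.N0=(alive,v0) N1.N1=(alive,v0) N1.N2=(alive,v0) | N2.N0=(alive,v0) N2.N1=(alive,v0) N2.N2=(alive,v0)
Op 3: gossip N1<->N2 -> N1.N0=(alive,v0) N1.N1=(alive,v0) N1.N2=(alive,v0) | N2.N0=(alive,v0) N2.N1=(alive,v0) N2.N2=(alive,v0)
Op 4: N0 marks N0=alive -> (alive,v1)
Op 5: N2 marks N1=suspect -> (suspect,v1)
Op 6: N2 marks N0=suspect -> (suspect,v1)
Op 7: gossip N2<->N1 -> N2.N0=(suspect,v1) N2.N1=(suspect,v1) N2.N2=(alive,v0) | N1.N0=(suspect,v1) N1.N1=(suspect,v1) N1.N2=(alive,v0)
Op 8: N0 marks N2=alive -> (alive,v1)
Op 9: N0 marks N2=dead -> (dead,v2)
Op 10: gossip N1<->N2 -> N1.N0=(suspect,v1) N1.N1=(suspect,v1) N1.N2=(alive,v0) | N2.N0=(suspect,v1) N2.N1=(suspect,v1) N2.N2=(alive,v0)
Op 11: gossip N2<->N1 -> N2.N0=(suspect,v1) N2.N1=(suspect,v1) N2.N2=(alive,v0) | N1.N0=(suspect,v1) N1.N1=(suspect,v1) N1.N2=(alive,v0)
Op 12: gossip N2<->N1 -> N2.N0=(suspect,v1) N2.N1=(suspect,v1) N2.N2=(alive,v0) | N1.N0=(suspect,v1) N1.N1=(suspect,v1) N1.N2=(alive,v0)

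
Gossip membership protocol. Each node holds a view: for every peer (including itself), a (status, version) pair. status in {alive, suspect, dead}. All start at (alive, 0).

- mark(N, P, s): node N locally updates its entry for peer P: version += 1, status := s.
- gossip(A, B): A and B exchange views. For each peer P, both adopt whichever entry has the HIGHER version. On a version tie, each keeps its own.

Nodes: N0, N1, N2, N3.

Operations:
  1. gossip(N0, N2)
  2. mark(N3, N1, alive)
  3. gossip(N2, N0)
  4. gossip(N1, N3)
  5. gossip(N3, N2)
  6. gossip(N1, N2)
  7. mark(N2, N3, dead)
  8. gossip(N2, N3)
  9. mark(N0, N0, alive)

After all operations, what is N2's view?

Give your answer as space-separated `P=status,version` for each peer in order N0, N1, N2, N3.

Op 1: gossip N0<->N2 -> N0.N0=(alive,v0) N0.N1=(alive,v0) N0.N2=(alive,v0) N0.N3=(alive,v0) | N2.N0=(alive,v0) N2.N1=(alive,v0) N2.N2=(alive,v0) N2.N3=(alive,v0)
Op 2: N3 marks N1=alive -> (alive,v1)
Op 3: gossip N2<->N0 -> N2.N0=(alive,v0) N2.N1=(alive,v0) N2.N2=(alive,v0) N2.N3=(alive,v0) | N0.N0=(alive,v0) N0.N1=(alive,v0) N0.N2=(alive,v0) N0.N3=(alive,v0)
Op 4: gossip N1<->N3 -> N1.N0=(alive,v0) N1.N1=(alive,v1) N1.N2=(alive,v0) N1.N3=(alive,v0) | N3.N0=(alive,v0) N3.N1=(alive,v1) N3.N2=(alive,v0) N3.N3=(alive,v0)
Op 5: gossip N3<->N2 -> N3.N0=(alive,v0) N3.N1=(alive,v1) N3.N2=(alive,v0) N3.N3=(alive,v0) | N2.N0=(alive,v0) N2.N1=(alive,v1) N2.N2=(alive,v0) N2.N3=(alive,v0)
Op 6: gossip N1<->N2 -> N1.N0=(alive,v0) N1.N1=(alive,v1) N1.N2=(alive,v0) N1.N3=(alive,v0) | N2.N0=(alive,v0) N2.N1=(alive,v1) N2.N2=(alive,v0) N2.N3=(alive,v0)
Op 7: N2 marks N3=dead -> (dead,v1)
Op 8: gossip N2<->N3 -> N2.N0=(alive,v0) N2.N1=(alive,v1) N2.N2=(alive,v0) N2.N3=(dead,v1) | N3.N0=(alive,v0) N3.N1=(alive,v1) N3.N2=(alive,v0) N3.N3=(dead,v1)
Op 9: N0 marks N0=alive -> (alive,v1)

Answer: N0=alive,0 N1=alive,1 N2=alive,0 N3=dead,1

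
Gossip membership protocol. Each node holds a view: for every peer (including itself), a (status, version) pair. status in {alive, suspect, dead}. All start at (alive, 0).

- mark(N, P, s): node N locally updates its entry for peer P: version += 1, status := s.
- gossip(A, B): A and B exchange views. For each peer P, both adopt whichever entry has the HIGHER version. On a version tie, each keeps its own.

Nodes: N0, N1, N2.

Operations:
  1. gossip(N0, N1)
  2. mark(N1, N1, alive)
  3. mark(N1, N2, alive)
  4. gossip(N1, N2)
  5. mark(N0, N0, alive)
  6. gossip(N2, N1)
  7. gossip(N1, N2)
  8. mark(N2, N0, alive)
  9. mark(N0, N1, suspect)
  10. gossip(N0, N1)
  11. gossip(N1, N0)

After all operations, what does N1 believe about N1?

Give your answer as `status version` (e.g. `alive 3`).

Op 1: gossip N0<->N1 -> N0.N0=(alive,v0) N0.N1=(alive,v0) N0.N2=(alive,v0) | N1.N0=(alive,v0) N1.N1=(alive,v0) N1.N2=(alive,v0)
Op 2: N1 marks N1=alive -> (alive,v1)
Op 3: N1 marks N2=alive -> (alive,v1)
Op 4: gossip N1<->N2 -> N1.N0=(alive,v0) N1.N1=(alive,v1) N1.N2=(alive,v1) | N2.N0=(alive,v0) N2.N1=(alive,v1) N2.N2=(alive,v1)
Op 5: N0 marks N0=alive -> (alive,v1)
Op 6: gossip N2<->N1 -> N2.N0=(alive,v0) N2.N1=(alive,v1) N2.N2=(alive,v1) | N1.N0=(alive,v0) N1.N1=(alive,v1) N1.N2=(alive,v1)
Op 7: gossip N1<->N2 -> N1.N0=(alive,v0) N1.N1=(alive,v1) N1.N2=(alive,v1) | N2.N0=(alive,v0) N2.N1=(alive,v1) N2.N2=(alive,v1)
Op 8: N2 marks N0=alive -> (alive,v1)
Op 9: N0 marks N1=suspect -> (suspect,v1)
Op 10: gossip N0<->N1 -> N0.N0=(alive,v1) N0.N1=(suspect,v1) N0.N2=(alive,v1) | N1.N0=(alive,v1) N1.N1=(alive,v1) N1.N2=(alive,v1)
Op 11: gossip N1<->N0 -> N1.N0=(alive,v1) N1.N1=(alive,v1) N1.N2=(alive,v1) | N0.N0=(alive,v1) N0.N1=(suspect,v1) N0.N2=(alive,v1)

Answer: alive 1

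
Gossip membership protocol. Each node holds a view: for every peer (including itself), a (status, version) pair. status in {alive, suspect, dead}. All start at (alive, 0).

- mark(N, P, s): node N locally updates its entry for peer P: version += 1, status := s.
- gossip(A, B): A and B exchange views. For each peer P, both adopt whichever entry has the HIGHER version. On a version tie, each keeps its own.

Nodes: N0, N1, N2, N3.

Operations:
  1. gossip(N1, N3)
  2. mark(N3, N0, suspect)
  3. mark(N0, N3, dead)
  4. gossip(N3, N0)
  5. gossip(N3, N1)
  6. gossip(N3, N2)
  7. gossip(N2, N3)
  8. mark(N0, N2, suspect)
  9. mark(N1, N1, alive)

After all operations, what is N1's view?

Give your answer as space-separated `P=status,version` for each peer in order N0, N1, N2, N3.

Answer: N0=suspect,1 N1=alive,1 N2=alive,0 N3=dead,1

Derivation:
Op 1: gossip N1<->N3 -> N1.N0=(alive,v0) N1.N1=(alive,v0) N1.N2=(alive,v0) N1.N3=(alive,v0) | N3.N0=(alive,v0) N3.N1=(alive,v0) N3.N2=(alive,v0) N3.N3=(alive,v0)
Op 2: N3 marks N0=suspect -> (suspect,v1)
Op 3: N0 marks N3=dead -> (dead,v1)
Op 4: gossip N3<->N0 -> N3.N0=(suspect,v1) N3.N1=(alive,v0) N3.N2=(alive,v0) N3.N3=(dead,v1) | N0.N0=(suspect,v1) N0.N1=(alive,v0) N0.N2=(alive,v0) N0.N3=(dead,v1)
Op 5: gossip N3<->N1 -> N3.N0=(suspect,v1) N3.N1=(alive,v0) N3.N2=(alive,v0) N3.N3=(dead,v1) | N1.N0=(suspect,v1) N1.N1=(alive,v0) N1.N2=(alive,v0) N1.N3=(dead,v1)
Op 6: gossip N3<->N2 -> N3.N0=(suspect,v1) N3.N1=(alive,v0) N3.N2=(alive,v0) N3.N3=(dead,v1) | N2.N0=(suspect,v1) N2.N1=(alive,v0) N2.N2=(alive,v0) N2.N3=(dead,v1)
Op 7: gossip N2<->N3 -> N2.N0=(suspect,v1) N2.N1=(alive,v0) N2.N2=(alive,v0) N2.N3=(dead,v1) | N3.N0=(suspect,v1) N3.N1=(alive,v0) N3.N2=(alive,v0) N3.N3=(dead,v1)
Op 8: N0 marks N2=suspect -> (suspect,v1)
Op 9: N1 marks N1=alive -> (alive,v1)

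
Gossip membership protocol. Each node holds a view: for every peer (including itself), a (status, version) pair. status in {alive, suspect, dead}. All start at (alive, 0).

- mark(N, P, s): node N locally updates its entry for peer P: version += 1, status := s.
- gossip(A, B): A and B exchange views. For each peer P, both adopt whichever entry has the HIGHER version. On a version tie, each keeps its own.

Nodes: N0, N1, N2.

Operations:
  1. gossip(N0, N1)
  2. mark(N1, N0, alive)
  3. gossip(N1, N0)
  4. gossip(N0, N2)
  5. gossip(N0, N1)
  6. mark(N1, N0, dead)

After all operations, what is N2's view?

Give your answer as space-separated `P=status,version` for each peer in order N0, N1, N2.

Answer: N0=alive,1 N1=alive,0 N2=alive,0

Derivation:
Op 1: gossip N0<->N1 -> N0.N0=(alive,v0) N0.N1=(alive,v0) N0.N2=(alive,v0) | N1.N0=(alive,v0) N1.N1=(alive,v0) N1.N2=(alive,v0)
Op 2: N1 marks N0=alive -> (alive,v1)
Op 3: gossip N1<->N0 -> N1.N0=(alive,v1) N1.N1=(alive,v0) N1.N2=(alive,v0) | N0.N0=(alive,v1) N0.N1=(alive,v0) N0.N2=(alive,v0)
Op 4: gossip N0<->N2 -> N0.N0=(alive,v1) N0.N1=(alive,v0) N0.N2=(alive,v0) | N2.N0=(alive,v1) N2.N1=(alive,v0) N2.N2=(alive,v0)
Op 5: gossip N0<->N1 -> N0.N0=(alive,v1) N0.N1=(alive,v0) N0.N2=(alive,v0) | N1.N0=(alive,v1) N1.N1=(alive,v0) N1.N2=(alive,v0)
Op 6: N1 marks N0=dead -> (dead,v2)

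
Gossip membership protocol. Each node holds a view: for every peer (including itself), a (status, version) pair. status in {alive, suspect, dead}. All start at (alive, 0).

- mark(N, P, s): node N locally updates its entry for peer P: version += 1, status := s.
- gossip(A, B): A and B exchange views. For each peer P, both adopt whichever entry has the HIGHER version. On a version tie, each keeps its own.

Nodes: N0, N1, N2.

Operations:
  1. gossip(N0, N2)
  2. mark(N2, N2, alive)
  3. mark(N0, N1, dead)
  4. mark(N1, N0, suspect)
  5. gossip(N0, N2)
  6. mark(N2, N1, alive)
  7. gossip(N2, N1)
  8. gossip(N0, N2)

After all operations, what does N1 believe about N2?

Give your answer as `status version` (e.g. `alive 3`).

Answer: alive 1

Derivation:
Op 1: gossip N0<->N2 -> N0.N0=(alive,v0) N0.N1=(alive,v0) N0.N2=(alive,v0) | N2.N0=(alive,v0) N2.N1=(alive,v0) N2.N2=(alive,v0)
Op 2: N2 marks N2=alive -> (alive,v1)
Op 3: N0 marks N1=dead -> (dead,v1)
Op 4: N1 marks N0=suspect -> (suspect,v1)
Op 5: gossip N0<->N2 -> N0.N0=(alive,v0) N0.N1=(dead,v1) N0.N2=(alive,v1) | N2.N0=(alive,v0) N2.N1=(dead,v1) N2.N2=(alive,v1)
Op 6: N2 marks N1=alive -> (alive,v2)
Op 7: gossip N2<->N1 -> N2.N0=(suspect,v1) N2.N1=(alive,v2) N2.N2=(alive,v1) | N1.N0=(suspect,v1) N1.N1=(alive,v2) N1.N2=(alive,v1)
Op 8: gossip N0<->N2 -> N0.N0=(suspect,v1) N0.N1=(alive,v2) N0.N2=(alive,v1) | N2.N0=(suspect,v1) N2.N1=(alive,v2) N2.N2=(alive,v1)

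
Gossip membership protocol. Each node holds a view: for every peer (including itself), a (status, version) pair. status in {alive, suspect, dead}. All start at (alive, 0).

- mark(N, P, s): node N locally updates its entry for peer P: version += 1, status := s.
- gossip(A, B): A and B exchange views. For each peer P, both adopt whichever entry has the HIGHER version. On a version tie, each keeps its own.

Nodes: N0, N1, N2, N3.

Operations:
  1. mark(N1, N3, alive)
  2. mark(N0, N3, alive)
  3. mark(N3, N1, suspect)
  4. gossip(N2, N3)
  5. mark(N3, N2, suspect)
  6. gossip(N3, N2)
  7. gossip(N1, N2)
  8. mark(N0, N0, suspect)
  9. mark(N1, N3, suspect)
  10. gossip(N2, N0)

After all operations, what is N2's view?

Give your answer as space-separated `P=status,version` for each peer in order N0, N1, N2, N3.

Op 1: N1 marks N3=alive -> (alive,v1)
Op 2: N0 marks N3=alive -> (alive,v1)
Op 3: N3 marks N1=suspect -> (suspect,v1)
Op 4: gossip N2<->N3 -> N2.N0=(alive,v0) N2.N1=(suspect,v1) N2.N2=(alive,v0) N2.N3=(alive,v0) | N3.N0=(alive,v0) N3.N1=(suspect,v1) N3.N2=(alive,v0) N3.N3=(alive,v0)
Op 5: N3 marks N2=suspect -> (suspect,v1)
Op 6: gossip N3<->N2 -> N3.N0=(alive,v0) N3.N1=(suspect,v1) N3.N2=(suspect,v1) N3.N3=(alive,v0) | N2.N0=(alive,v0) N2.N1=(suspect,v1) N2.N2=(suspect,v1) N2.N3=(alive,v0)
Op 7: gossip N1<->N2 -> N1.N0=(alive,v0) N1.N1=(suspect,v1) N1.N2=(suspect,v1) N1.N3=(alive,v1) | N2.N0=(alive,v0) N2.N1=(suspect,v1) N2.N2=(suspect,v1) N2.N3=(alive,v1)
Op 8: N0 marks N0=suspect -> (suspect,v1)
Op 9: N1 marks N3=suspect -> (suspect,v2)
Op 10: gossip N2<->N0 -> N2.N0=(suspect,v1) N2.N1=(suspect,v1) N2.N2=(suspect,v1) N2.N3=(alive,v1) | N0.N0=(suspect,v1) N0.N1=(suspect,v1) N0.N2=(suspect,v1) N0.N3=(alive,v1)

Answer: N0=suspect,1 N1=suspect,1 N2=suspect,1 N3=alive,1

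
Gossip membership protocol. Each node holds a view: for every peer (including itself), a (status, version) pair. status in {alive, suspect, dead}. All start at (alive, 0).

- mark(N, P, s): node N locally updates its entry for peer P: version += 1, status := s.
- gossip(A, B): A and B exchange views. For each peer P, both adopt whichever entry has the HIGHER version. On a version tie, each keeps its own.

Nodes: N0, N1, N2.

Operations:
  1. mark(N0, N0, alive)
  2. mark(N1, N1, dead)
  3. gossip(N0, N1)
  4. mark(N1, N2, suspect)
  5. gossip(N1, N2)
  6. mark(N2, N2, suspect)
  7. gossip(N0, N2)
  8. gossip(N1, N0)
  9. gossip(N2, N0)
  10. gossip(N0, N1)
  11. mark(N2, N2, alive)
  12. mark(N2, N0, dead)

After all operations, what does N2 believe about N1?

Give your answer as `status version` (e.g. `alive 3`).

Op 1: N0 marks N0=alive -> (alive,v1)
Op 2: N1 marks N1=dead -> (dead,v1)
Op 3: gossip N0<->N1 -> N0.N0=(alive,v1) N0.N1=(dead,v1) N0.N2=(alive,v0) | N1.N0=(alive,v1) N1.N1=(dead,v1) N1.N2=(alive,v0)
Op 4: N1 marks N2=suspect -> (suspect,v1)
Op 5: gossip N1<->N2 -> N1.N0=(alive,v1) N1.N1=(dead,v1) N1.N2=(suspect,v1) | N2.N0=(alive,v1) N2.N1=(dead,v1) N2.N2=(suspect,v1)
Op 6: N2 marks N2=suspect -> (suspect,v2)
Op 7: gossip N0<->N2 -> N0.N0=(alive,v1) N0.N1=(dead,v1) N0.N2=(suspect,v2) | N2.N0=(alive,v1) N2.N1=(dead,v1) N2.N2=(suspect,v2)
Op 8: gossip N1<->N0 -> N1.N0=(alive,v1) N1.N1=(dead,v1) N1.N2=(suspect,v2) | N0.N0=(alive,v1) N0.N1=(dead,v1) N0.N2=(suspect,v2)
Op 9: gossip N2<->N0 -> N2.N0=(alive,v1) N2.N1=(dead,v1) N2.N2=(suspect,v2) | N0.N0=(alive,v1) N0.N1=(dead,v1) N0.N2=(suspect,v2)
Op 10: gossip N0<->N1 -> N0.N0=(alive,v1) N0.N1=(dead,v1) N0.N2=(suspect,v2) | N1.N0=(alive,v1) N1.N1=(dead,v1) N1.N2=(suspect,v2)
Op 11: N2 marks N2=alive -> (alive,v3)
Op 12: N2 marks N0=dead -> (dead,v2)

Answer: dead 1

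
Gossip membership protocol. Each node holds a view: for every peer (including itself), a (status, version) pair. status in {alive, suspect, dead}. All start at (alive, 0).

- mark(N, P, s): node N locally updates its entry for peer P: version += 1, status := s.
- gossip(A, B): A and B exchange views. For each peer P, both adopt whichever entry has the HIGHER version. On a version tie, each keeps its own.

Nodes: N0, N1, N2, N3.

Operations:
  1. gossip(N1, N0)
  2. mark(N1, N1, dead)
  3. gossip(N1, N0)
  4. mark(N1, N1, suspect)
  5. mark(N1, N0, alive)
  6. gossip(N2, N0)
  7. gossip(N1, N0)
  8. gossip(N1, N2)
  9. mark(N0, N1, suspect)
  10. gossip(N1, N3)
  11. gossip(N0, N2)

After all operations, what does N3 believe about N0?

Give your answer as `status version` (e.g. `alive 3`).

Answer: alive 1

Derivation:
Op 1: gossip N1<->N0 -> N1.N0=(alive,v0) N1.N1=(alive,v0) N1.N2=(alive,v0) N1.N3=(alive,v0) | N0.N0=(alive,v0) N0.N1=(alive,v0) N0.N2=(alive,v0) N0.N3=(alive,v0)
Op 2: N1 marks N1=dead -> (dead,v1)
Op 3: gossip N1<->N0 -> N1.N0=(alive,v0) N1.N1=(dead,v1) N1.N2=(alive,v0) N1.N3=(alive,v0) | N0.N0=(alive,v0) N0.N1=(dead,v1) N0.N2=(alive,v0) N0.N3=(alive,v0)
Op 4: N1 marks N1=suspect -> (suspect,v2)
Op 5: N1 marks N0=alive -> (alive,v1)
Op 6: gossip N2<->N0 -> N2.N0=(alive,v0) N2.N1=(dead,v1) N2.N2=(alive,v0) N2.N3=(alive,v0) | N0.N0=(alive,v0) N0.N1=(dead,v1) N0.N2=(alive,v0) N0.N3=(alive,v0)
Op 7: gossip N1<->N0 -> N1.N0=(alive,v1) N1.N1=(suspect,v2) N1.N2=(alive,v0) N1.N3=(alive,v0) | N0.N0=(alive,v1) N0.N1=(suspect,v2) N0.N2=(alive,v0) N0.N3=(alive,v0)
Op 8: gossip N1<->N2 -> N1.N0=(alive,v1) N1.N1=(suspect,v2) N1.N2=(alive,v0) N1.N3=(alive,v0) | N2.N0=(alive,v1) N2.N1=(suspect,v2) N2.N2=(alive,v0) N2.N3=(alive,v0)
Op 9: N0 marks N1=suspect -> (suspect,v3)
Op 10: gossip N1<->N3 -> N1.N0=(alive,v1) N1.N1=(suspect,v2) N1.N2=(alive,v0) N1.N3=(alive,v0) | N3.N0=(alive,v1) N3.N1=(suspect,v2) N3.N2=(alive,v0) N3.N3=(alive,v0)
Op 11: gossip N0<->N2 -> N0.N0=(alive,v1) N0.N1=(suspect,v3) N0.N2=(alive,v0) N0.N3=(alive,v0) | N2.N0=(alive,v1) N2.N1=(suspect,v3) N2.N2=(alive,v0) N2.N3=(alive,v0)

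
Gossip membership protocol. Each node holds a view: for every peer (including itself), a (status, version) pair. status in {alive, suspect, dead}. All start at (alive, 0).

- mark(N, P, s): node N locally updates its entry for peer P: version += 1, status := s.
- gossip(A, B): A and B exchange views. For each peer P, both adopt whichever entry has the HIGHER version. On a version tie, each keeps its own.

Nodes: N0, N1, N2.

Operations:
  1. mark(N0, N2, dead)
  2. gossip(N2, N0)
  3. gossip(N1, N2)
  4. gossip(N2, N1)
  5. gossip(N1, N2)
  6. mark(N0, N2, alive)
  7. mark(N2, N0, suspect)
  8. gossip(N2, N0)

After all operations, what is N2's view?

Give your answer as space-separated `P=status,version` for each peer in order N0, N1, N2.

Answer: N0=suspect,1 N1=alive,0 N2=alive,2

Derivation:
Op 1: N0 marks N2=dead -> (dead,v1)
Op 2: gossip N2<->N0 -> N2.N0=(alive,v0) N2.N1=(alive,v0) N2.N2=(dead,v1) | N0.N0=(alive,v0) N0.N1=(alive,v0) N0.N2=(dead,v1)
Op 3: gossip N1<->N2 -> N1.N0=(alive,v0) N1.N1=(alive,v0) N1.N2=(dead,v1) | N2.N0=(alive,v0) N2.N1=(alive,v0) N2.N2=(dead,v1)
Op 4: gossip N2<->N1 -> N2.N0=(alive,v0) N2.N1=(alive,v0) N2.N2=(dead,v1) | N1.N0=(alive,v0) N1.N1=(alive,v0) N1.N2=(dead,v1)
Op 5: gossip N1<->N2 -> N1.N0=(alive,v0) N1.N1=(alive,v0) N1.N2=(dead,v1) | N2.N0=(alive,v0) N2.N1=(alive,v0) N2.N2=(dead,v1)
Op 6: N0 marks N2=alive -> (alive,v2)
Op 7: N2 marks N0=suspect -> (suspect,v1)
Op 8: gossip N2<->N0 -> N2.N0=(suspect,v1) N2.N1=(alive,v0) N2.N2=(alive,v2) | N0.N0=(suspect,v1) N0.N1=(alive,v0) N0.N2=(alive,v2)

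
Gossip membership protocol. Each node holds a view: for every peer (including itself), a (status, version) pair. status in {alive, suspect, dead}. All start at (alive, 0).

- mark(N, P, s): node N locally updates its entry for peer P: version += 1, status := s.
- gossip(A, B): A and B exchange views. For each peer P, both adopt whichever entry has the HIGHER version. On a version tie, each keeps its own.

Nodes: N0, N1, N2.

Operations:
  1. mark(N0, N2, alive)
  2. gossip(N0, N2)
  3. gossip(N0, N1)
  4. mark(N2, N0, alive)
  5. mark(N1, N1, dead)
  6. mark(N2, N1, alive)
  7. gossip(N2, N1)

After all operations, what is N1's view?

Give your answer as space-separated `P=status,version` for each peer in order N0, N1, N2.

Answer: N0=alive,1 N1=dead,1 N2=alive,1

Derivation:
Op 1: N0 marks N2=alive -> (alive,v1)
Op 2: gossip N0<->N2 -> N0.N0=(alive,v0) N0.N1=(alive,v0) N0.N2=(alive,v1) | N2.N0=(alive,v0) N2.N1=(alive,v0) N2.N2=(alive,v1)
Op 3: gossip N0<->N1 -> N0.N0=(alive,v0) N0.N1=(alive,v0) N0.N2=(alive,v1) | N1.N0=(alive,v0) N1.N1=(alive,v0) N1.N2=(alive,v1)
Op 4: N2 marks N0=alive -> (alive,v1)
Op 5: N1 marks N1=dead -> (dead,v1)
Op 6: N2 marks N1=alive -> (alive,v1)
Op 7: gossip N2<->N1 -> N2.N0=(alive,v1) N2.N1=(alive,v1) N2.N2=(alive,v1) | N1.N0=(alive,v1) N1.N1=(dead,v1) N1.N2=(alive,v1)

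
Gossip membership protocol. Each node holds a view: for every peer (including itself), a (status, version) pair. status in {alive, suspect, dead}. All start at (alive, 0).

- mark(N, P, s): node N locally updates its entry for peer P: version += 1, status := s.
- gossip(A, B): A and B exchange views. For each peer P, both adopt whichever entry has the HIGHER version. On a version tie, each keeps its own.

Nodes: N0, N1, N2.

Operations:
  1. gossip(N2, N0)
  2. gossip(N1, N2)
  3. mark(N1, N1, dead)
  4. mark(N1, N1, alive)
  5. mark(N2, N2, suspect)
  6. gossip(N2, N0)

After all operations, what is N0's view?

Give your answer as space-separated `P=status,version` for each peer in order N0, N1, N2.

Answer: N0=alive,0 N1=alive,0 N2=suspect,1

Derivation:
Op 1: gossip N2<->N0 -> N2.N0=(alive,v0) N2.N1=(alive,v0) N2.N2=(alive,v0) | N0.N0=(alive,v0) N0.N1=(alive,v0) N0.N2=(alive,v0)
Op 2: gossip N1<->N2 -> N1.N0=(alive,v0) N1.N1=(alive,v0) N1.N2=(alive,v0) | N2.N0=(alive,v0) N2.N1=(alive,v0) N2.N2=(alive,v0)
Op 3: N1 marks N1=dead -> (dead,v1)
Op 4: N1 marks N1=alive -> (alive,v2)
Op 5: N2 marks N2=suspect -> (suspect,v1)
Op 6: gossip N2<->N0 -> N2.N0=(alive,v0) N2.N1=(alive,v0) N2.N2=(suspect,v1) | N0.N0=(alive,v0) N0.N1=(alive,v0) N0.N2=(suspect,v1)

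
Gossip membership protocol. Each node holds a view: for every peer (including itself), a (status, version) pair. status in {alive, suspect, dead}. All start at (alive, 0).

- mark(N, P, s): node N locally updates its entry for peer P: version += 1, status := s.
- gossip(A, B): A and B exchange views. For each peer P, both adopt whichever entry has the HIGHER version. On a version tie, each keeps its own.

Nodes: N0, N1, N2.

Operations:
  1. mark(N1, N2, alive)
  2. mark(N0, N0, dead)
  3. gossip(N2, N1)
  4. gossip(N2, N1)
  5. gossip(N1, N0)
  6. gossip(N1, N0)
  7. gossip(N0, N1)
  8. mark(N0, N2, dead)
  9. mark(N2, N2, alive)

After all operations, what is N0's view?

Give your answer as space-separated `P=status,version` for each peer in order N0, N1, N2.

Answer: N0=dead,1 N1=alive,0 N2=dead,2

Derivation:
Op 1: N1 marks N2=alive -> (alive,v1)
Op 2: N0 marks N0=dead -> (dead,v1)
Op 3: gossip N2<->N1 -> N2.N0=(alive,v0) N2.N1=(alive,v0) N2.N2=(alive,v1) | N1.N0=(alive,v0) N1.N1=(alive,v0) N1.N2=(alive,v1)
Op 4: gossip N2<->N1 -> N2.N0=(alive,v0) N2.N1=(alive,v0) N2.N2=(alive,v1) | N1.N0=(alive,v0) N1.N1=(alive,v0) N1.N2=(alive,v1)
Op 5: gossip N1<->N0 -> N1.N0=(dead,v1) N1.N1=(alive,v0) N1.N2=(alive,v1) | N0.N0=(dead,v1) N0.N1=(alive,v0) N0.N2=(alive,v1)
Op 6: gossip N1<->N0 -> N1.N0=(dead,v1) N1.N1=(alive,v0) N1.N2=(alive,v1) | N0.N0=(dead,v1) N0.N1=(alive,v0) N0.N2=(alive,v1)
Op 7: gossip N0<->N1 -> N0.N0=(dead,v1) N0.N1=(alive,v0) N0.N2=(alive,v1) | N1.N0=(dead,v1) N1.N1=(alive,v0) N1.N2=(alive,v1)
Op 8: N0 marks N2=dead -> (dead,v2)
Op 9: N2 marks N2=alive -> (alive,v2)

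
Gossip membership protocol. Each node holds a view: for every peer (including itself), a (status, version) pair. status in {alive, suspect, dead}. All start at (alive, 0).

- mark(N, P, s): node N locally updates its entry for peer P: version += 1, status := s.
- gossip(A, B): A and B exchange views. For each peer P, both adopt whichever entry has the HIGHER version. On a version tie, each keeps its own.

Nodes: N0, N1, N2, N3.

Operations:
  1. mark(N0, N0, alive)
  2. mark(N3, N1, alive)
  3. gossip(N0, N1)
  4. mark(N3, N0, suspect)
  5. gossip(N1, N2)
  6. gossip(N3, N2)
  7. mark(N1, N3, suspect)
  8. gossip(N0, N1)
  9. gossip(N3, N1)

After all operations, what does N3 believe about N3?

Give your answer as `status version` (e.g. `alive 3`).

Answer: suspect 1

Derivation:
Op 1: N0 marks N0=alive -> (alive,v1)
Op 2: N3 marks N1=alive -> (alive,v1)
Op 3: gossip N0<->N1 -> N0.N0=(alive,v1) N0.N1=(alive,v0) N0.N2=(alive,v0) N0.N3=(alive,v0) | N1.N0=(alive,v1) N1.N1=(alive,v0) N1.N2=(alive,v0) N1.N3=(alive,v0)
Op 4: N3 marks N0=suspect -> (suspect,v1)
Op 5: gossip N1<->N2 -> N1.N0=(alive,v1) N1.N1=(alive,v0) N1.N2=(alive,v0) N1.N3=(alive,v0) | N2.N0=(alive,v1) N2.N1=(alive,v0) N2.N2=(alive,v0) N2.N3=(alive,v0)
Op 6: gossip N3<->N2 -> N3.N0=(suspect,v1) N3.N1=(alive,v1) N3.N2=(alive,v0) N3.N3=(alive,v0) | N2.N0=(alive,v1) N2.N1=(alive,v1) N2.N2=(alive,v0) N2.N3=(alive,v0)
Op 7: N1 marks N3=suspect -> (suspect,v1)
Op 8: gossip N0<->N1 -> N0.N0=(alive,v1) N0.N1=(alive,v0) N0.N2=(alive,v0) N0.N3=(suspect,v1) | N1.N0=(alive,v1) N1.N1=(alive,v0) N1.N2=(alive,v0) N1.N3=(suspect,v1)
Op 9: gossip N3<->N1 -> N3.N0=(suspect,v1) N3.N1=(alive,v1) N3.N2=(alive,v0) N3.N3=(suspect,v1) | N1.N0=(alive,v1) N1.N1=(alive,v1) N1.N2=(alive,v0) N1.N3=(suspect,v1)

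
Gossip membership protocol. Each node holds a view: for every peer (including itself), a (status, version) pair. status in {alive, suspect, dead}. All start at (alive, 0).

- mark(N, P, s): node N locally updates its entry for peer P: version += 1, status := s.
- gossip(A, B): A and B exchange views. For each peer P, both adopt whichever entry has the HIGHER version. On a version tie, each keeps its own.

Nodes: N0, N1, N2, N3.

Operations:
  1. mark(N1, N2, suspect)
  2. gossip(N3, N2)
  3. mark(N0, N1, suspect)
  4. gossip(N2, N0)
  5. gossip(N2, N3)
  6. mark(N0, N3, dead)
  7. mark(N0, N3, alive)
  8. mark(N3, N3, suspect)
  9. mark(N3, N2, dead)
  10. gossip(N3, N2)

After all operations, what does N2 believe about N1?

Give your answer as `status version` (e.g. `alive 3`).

Answer: suspect 1

Derivation:
Op 1: N1 marks N2=suspect -> (suspect,v1)
Op 2: gossip N3<->N2 -> N3.N0=(alive,v0) N3.N1=(alive,v0) N3.N2=(alive,v0) N3.N3=(alive,v0) | N2.N0=(alive,v0) N2.N1=(alive,v0) N2.N2=(alive,v0) N2.N3=(alive,v0)
Op 3: N0 marks N1=suspect -> (suspect,v1)
Op 4: gossip N2<->N0 -> N2.N0=(alive,v0) N2.N1=(suspect,v1) N2.N2=(alive,v0) N2.N3=(alive,v0) | N0.N0=(alive,v0) N0.N1=(suspect,v1) N0.N2=(alive,v0) N0.N3=(alive,v0)
Op 5: gossip N2<->N3 -> N2.N0=(alive,v0) N2.N1=(suspect,v1) N2.N2=(alive,v0) N2.N3=(alive,v0) | N3.N0=(alive,v0) N3.N1=(suspect,v1) N3.N2=(alive,v0) N3.N3=(alive,v0)
Op 6: N0 marks N3=dead -> (dead,v1)
Op 7: N0 marks N3=alive -> (alive,v2)
Op 8: N3 marks N3=suspect -> (suspect,v1)
Op 9: N3 marks N2=dead -> (dead,v1)
Op 10: gossip N3<->N2 -> N3.N0=(alive,v0) N3.N1=(suspect,v1) N3.N2=(dead,v1) N3.N3=(suspect,v1) | N2.N0=(alive,v0) N2.N1=(suspect,v1) N2.N2=(dead,v1) N2.N3=(suspect,v1)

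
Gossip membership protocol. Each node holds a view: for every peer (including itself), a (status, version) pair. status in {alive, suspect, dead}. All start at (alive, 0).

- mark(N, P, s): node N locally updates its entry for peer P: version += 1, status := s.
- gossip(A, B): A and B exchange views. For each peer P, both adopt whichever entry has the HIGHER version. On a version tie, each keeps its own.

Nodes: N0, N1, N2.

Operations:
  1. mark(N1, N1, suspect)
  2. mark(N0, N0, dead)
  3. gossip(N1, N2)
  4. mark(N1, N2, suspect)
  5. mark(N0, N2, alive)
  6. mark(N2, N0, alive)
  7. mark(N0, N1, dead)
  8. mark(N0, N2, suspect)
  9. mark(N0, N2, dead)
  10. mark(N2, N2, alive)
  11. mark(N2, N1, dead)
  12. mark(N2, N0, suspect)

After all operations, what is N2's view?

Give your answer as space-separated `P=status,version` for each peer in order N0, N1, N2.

Answer: N0=suspect,2 N1=dead,2 N2=alive,1

Derivation:
Op 1: N1 marks N1=suspect -> (suspect,v1)
Op 2: N0 marks N0=dead -> (dead,v1)
Op 3: gossip N1<->N2 -> N1.N0=(alive,v0) N1.N1=(suspect,v1) N1.N2=(alive,v0) | N2.N0=(alive,v0) N2.N1=(suspect,v1) N2.N2=(alive,v0)
Op 4: N1 marks N2=suspect -> (suspect,v1)
Op 5: N0 marks N2=alive -> (alive,v1)
Op 6: N2 marks N0=alive -> (alive,v1)
Op 7: N0 marks N1=dead -> (dead,v1)
Op 8: N0 marks N2=suspect -> (suspect,v2)
Op 9: N0 marks N2=dead -> (dead,v3)
Op 10: N2 marks N2=alive -> (alive,v1)
Op 11: N2 marks N1=dead -> (dead,v2)
Op 12: N2 marks N0=suspect -> (suspect,v2)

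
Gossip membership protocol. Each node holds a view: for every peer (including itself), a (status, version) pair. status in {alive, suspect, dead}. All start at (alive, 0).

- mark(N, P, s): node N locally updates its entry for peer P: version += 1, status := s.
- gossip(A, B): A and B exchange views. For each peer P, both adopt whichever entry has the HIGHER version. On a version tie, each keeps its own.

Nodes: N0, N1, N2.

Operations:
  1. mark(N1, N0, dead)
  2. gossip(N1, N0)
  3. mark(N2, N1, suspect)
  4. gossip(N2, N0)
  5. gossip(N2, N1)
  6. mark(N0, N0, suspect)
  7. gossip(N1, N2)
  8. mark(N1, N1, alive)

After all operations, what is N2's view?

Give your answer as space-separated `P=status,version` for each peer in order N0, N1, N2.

Op 1: N1 marks N0=dead -> (dead,v1)
Op 2: gossip N1<->N0 -> N1.N0=(dead,v1) N1.N1=(alive,v0) N1.N2=(alive,v0) | N0.N0=(dead,v1) N0.N1=(alive,v0) N0.N2=(alive,v0)
Op 3: N2 marks N1=suspect -> (suspect,v1)
Op 4: gossip N2<->N0 -> N2.N0=(dead,v1) N2.N1=(suspect,v1) N2.N2=(alive,v0) | N0.N0=(dead,v1) N0.N1=(suspect,v1) N0.N2=(alive,v0)
Op 5: gossip N2<->N1 -> N2.N0=(dead,v1) N2.N1=(suspect,v1) N2.N2=(alive,v0) | N1.N0=(dead,v1) N1.N1=(suspect,v1) N1.N2=(alive,v0)
Op 6: N0 marks N0=suspect -> (suspect,v2)
Op 7: gossip N1<->N2 -> N1.N0=(dead,v1) N1.N1=(suspect,v1) N1.N2=(alive,v0) | N2.N0=(dead,v1) N2.N1=(suspect,v1) N2.N2=(alive,v0)
Op 8: N1 marks N1=alive -> (alive,v2)

Answer: N0=dead,1 N1=suspect,1 N2=alive,0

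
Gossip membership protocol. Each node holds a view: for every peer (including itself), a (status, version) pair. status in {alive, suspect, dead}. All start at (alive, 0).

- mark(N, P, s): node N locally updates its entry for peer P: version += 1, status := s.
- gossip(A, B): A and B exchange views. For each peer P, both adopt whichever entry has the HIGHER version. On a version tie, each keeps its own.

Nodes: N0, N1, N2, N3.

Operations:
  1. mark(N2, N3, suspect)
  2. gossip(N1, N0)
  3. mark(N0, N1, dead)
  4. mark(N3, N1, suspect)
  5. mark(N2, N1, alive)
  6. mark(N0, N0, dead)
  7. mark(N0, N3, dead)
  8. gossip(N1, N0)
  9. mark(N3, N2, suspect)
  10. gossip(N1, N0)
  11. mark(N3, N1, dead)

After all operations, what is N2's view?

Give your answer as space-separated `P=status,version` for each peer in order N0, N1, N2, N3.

Op 1: N2 marks N3=suspect -> (suspect,v1)
Op 2: gossip N1<->N0 -> N1.N0=(alive,v0) N1.N1=(alive,v0) N1.N2=(alive,v0) N1.N3=(alive,v0) | N0.N0=(alive,v0) N0.N1=(alive,v0) N0.N2=(alive,v0) N0.N3=(alive,v0)
Op 3: N0 marks N1=dead -> (dead,v1)
Op 4: N3 marks N1=suspect -> (suspect,v1)
Op 5: N2 marks N1=alive -> (alive,v1)
Op 6: N0 marks N0=dead -> (dead,v1)
Op 7: N0 marks N3=dead -> (dead,v1)
Op 8: gossip N1<->N0 -> N1.N0=(dead,v1) N1.N1=(dead,v1) N1.N2=(alive,v0) N1.N3=(dead,v1) | N0.N0=(dead,v1) N0.N1=(dead,v1) N0.N2=(alive,v0) N0.N3=(dead,v1)
Op 9: N3 marks N2=suspect -> (suspect,v1)
Op 10: gossip N1<->N0 -> N1.N0=(dead,v1) N1.N1=(dead,v1) N1.N2=(alive,v0) N1.N3=(dead,v1) | N0.N0=(dead,v1) N0.N1=(dead,v1) N0.N2=(alive,v0) N0.N3=(dead,v1)
Op 11: N3 marks N1=dead -> (dead,v2)

Answer: N0=alive,0 N1=alive,1 N2=alive,0 N3=suspect,1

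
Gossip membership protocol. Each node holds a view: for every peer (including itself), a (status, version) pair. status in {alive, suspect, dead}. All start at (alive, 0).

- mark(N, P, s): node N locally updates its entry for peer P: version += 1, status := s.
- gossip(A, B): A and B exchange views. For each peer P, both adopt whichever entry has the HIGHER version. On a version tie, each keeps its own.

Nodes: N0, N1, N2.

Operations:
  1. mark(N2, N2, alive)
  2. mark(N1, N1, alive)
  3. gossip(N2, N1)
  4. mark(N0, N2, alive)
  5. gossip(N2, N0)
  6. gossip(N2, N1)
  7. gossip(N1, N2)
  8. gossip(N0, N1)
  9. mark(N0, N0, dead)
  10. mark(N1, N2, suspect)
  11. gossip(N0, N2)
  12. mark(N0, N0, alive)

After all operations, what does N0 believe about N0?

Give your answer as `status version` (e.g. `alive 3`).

Op 1: N2 marks N2=alive -> (alive,v1)
Op 2: N1 marks N1=alive -> (alive,v1)
Op 3: gossip N2<->N1 -> N2.N0=(alive,v0) N2.N1=(alive,v1) N2.N2=(alive,v1) | N1.N0=(alive,v0) N1.N1=(alive,v1) N1.N2=(alive,v1)
Op 4: N0 marks N2=alive -> (alive,v1)
Op 5: gossip N2<->N0 -> N2.N0=(alive,v0) N2.N1=(alive,v1) N2.N2=(alive,v1) | N0.N0=(alive,v0) N0.N1=(alive,v1) N0.N2=(alive,v1)
Op 6: gossip N2<->N1 -> N2.N0=(alive,v0) N2.N1=(alive,v1) N2.N2=(alive,v1) | N1.N0=(alive,v0) N1.N1=(alive,v1) N1.N2=(alive,v1)
Op 7: gossip N1<->N2 -> N1.N0=(alive,v0) N1.N1=(alive,v1) N1.N2=(alive,v1) | N2.N0=(alive,v0) N2.N1=(alive,v1) N2.N2=(alive,v1)
Op 8: gossip N0<->N1 -> N0.N0=(alive,v0) N0.N1=(alive,v1) N0.N2=(alive,v1) | N1.N0=(alive,v0) N1.N1=(alive,v1) N1.N2=(alive,v1)
Op 9: N0 marks N0=dead -> (dead,v1)
Op 10: N1 marks N2=suspect -> (suspect,v2)
Op 11: gossip N0<->N2 -> N0.N0=(dead,v1) N0.N1=(alive,v1) N0.N2=(alive,v1) | N2.N0=(dead,v1) N2.N1=(alive,v1) N2.N2=(alive,v1)
Op 12: N0 marks N0=alive -> (alive,v2)

Answer: alive 2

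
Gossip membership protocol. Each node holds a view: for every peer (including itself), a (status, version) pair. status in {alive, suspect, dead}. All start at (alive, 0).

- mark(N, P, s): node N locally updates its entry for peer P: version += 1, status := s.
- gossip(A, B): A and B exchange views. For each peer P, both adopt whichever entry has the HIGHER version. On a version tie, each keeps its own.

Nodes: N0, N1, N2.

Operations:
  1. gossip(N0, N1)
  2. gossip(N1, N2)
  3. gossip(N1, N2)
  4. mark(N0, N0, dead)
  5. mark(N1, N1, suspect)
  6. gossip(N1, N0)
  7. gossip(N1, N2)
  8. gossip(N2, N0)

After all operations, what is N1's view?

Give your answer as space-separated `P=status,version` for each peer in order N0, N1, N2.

Answer: N0=dead,1 N1=suspect,1 N2=alive,0

Derivation:
Op 1: gossip N0<->N1 -> N0.N0=(alive,v0) N0.N1=(alive,v0) N0.N2=(alive,v0) | N1.N0=(alive,v0) N1.N1=(alive,v0) N1.N2=(alive,v0)
Op 2: gossip N1<->N2 -> N1.N0=(alive,v0) N1.N1=(alive,v0) N1.N2=(alive,v0) | N2.N0=(alive,v0) N2.N1=(alive,v0) N2.N2=(alive,v0)
Op 3: gossip N1<->N2 -> N1.N0=(alive,v0) N1.N1=(alive,v0) N1.N2=(alive,v0) | N2.N0=(alive,v0) N2.N1=(alive,v0) N2.N2=(alive,v0)
Op 4: N0 marks N0=dead -> (dead,v1)
Op 5: N1 marks N1=suspect -> (suspect,v1)
Op 6: gossip N1<->N0 -> N1.N0=(dead,v1) N1.N1=(suspect,v1) N1.N2=(alive,v0) | N0.N0=(dead,v1) N0.N1=(suspect,v1) N0.N2=(alive,v0)
Op 7: gossip N1<->N2 -> N1.N0=(dead,v1) N1.N1=(suspect,v1) N1.N2=(alive,v0) | N2.N0=(dead,v1) N2.N1=(suspect,v1) N2.N2=(alive,v0)
Op 8: gossip N2<->N0 -> N2.N0=(dead,v1) N2.N1=(suspect,v1) N2.N2=(alive,v0) | N0.N0=(dead,v1) N0.N1=(suspect,v1) N0.N2=(alive,v0)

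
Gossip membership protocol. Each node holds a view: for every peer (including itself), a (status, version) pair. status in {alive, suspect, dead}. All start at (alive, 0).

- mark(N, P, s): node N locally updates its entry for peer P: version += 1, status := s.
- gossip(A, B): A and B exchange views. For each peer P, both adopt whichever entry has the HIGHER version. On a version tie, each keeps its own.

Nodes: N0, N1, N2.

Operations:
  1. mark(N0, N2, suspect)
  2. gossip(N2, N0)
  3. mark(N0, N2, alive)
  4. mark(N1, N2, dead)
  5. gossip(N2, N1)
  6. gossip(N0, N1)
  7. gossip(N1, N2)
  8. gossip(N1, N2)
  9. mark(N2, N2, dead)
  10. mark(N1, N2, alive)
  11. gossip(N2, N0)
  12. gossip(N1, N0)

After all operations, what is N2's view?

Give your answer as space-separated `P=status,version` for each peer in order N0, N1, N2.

Answer: N0=alive,0 N1=alive,0 N2=dead,3

Derivation:
Op 1: N0 marks N2=suspect -> (suspect,v1)
Op 2: gossip N2<->N0 -> N2.N0=(alive,v0) N2.N1=(alive,v0) N2.N2=(suspect,v1) | N0.N0=(alive,v0) N0.N1=(alive,v0) N0.N2=(suspect,v1)
Op 3: N0 marks N2=alive -> (alive,v2)
Op 4: N1 marks N2=dead -> (dead,v1)
Op 5: gossip N2<->N1 -> N2.N0=(alive,v0) N2.N1=(alive,v0) N2.N2=(suspect,v1) | N1.N0=(alive,v0) N1.N1=(alive,v0) N1.N2=(dead,v1)
Op 6: gossip N0<->N1 -> N0.N0=(alive,v0) N0.N1=(alive,v0) N0.N2=(alive,v2) | N1.N0=(alive,v0) N1.N1=(alive,v0) N1.N2=(alive,v2)
Op 7: gossip N1<->N2 -> N1.N0=(alive,v0) N1.N1=(alive,v0) N1.N2=(alive,v2) | N2.N0=(alive,v0) N2.N1=(alive,v0) N2.N2=(alive,v2)
Op 8: gossip N1<->N2 -> N1.N0=(alive,v0) N1.N1=(alive,v0) N1.N2=(alive,v2) | N2.N0=(alive,v0) N2.N1=(alive,v0) N2.N2=(alive,v2)
Op 9: N2 marks N2=dead -> (dead,v3)
Op 10: N1 marks N2=alive -> (alive,v3)
Op 11: gossip N2<->N0 -> N2.N0=(alive,v0) N2.N1=(alive,v0) N2.N2=(dead,v3) | N0.N0=(alive,v0) N0.N1=(alive,v0) N0.N2=(dead,v3)
Op 12: gossip N1<->N0 -> N1.N0=(alive,v0) N1.N1=(alive,v0) N1.N2=(alive,v3) | N0.N0=(alive,v0) N0.N1=(alive,v0) N0.N2=(dead,v3)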